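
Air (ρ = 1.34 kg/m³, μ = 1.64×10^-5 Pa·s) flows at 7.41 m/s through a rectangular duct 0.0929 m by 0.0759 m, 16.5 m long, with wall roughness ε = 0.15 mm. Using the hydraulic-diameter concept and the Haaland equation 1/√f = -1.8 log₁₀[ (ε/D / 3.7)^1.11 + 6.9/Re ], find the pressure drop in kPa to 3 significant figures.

Hydraulic diameter D_h = 4A/P = 4·(0.0929·0.0759)/(2·(0.0929+0.0759)) = 0.0282/0.3376 = 0.08354 m.
Re = ρVD_h/μ = 1.34·7.41·0.08354/1.64e-05 = 5.058e+04.
ε/D_h = 0.00015/0.08354 = 0.0018; Haaland gives 1/√f = -1.8 log₁₀[0.00021+0.000136] = 6.23, so f = 0.02577.
ΔP = f(L/D_h)(ρV²/2) = 0.02577·16.5/0.08354·36.79 = 187.2 Pa.
ΔP = 0.187 kPa.

ΔP ≈ 0.187 kPa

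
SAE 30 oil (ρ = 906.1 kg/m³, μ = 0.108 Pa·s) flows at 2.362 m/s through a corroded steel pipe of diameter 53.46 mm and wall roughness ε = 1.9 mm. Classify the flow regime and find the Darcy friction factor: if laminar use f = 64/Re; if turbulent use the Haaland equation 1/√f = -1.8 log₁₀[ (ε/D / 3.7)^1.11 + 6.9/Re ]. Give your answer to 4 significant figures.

f ≈ 0.06041

Re = ρVD/μ = 906.1·2.362·0.05346/0.108 = 1059.
Re < 2300 → laminar, so f = 64/Re = 0.06041 (roughness is irrelevant in laminar flow).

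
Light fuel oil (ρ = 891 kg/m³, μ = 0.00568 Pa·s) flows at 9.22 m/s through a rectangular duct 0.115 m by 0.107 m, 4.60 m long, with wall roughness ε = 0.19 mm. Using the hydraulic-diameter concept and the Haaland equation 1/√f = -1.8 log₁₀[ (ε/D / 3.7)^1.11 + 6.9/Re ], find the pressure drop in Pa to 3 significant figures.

ΔP ≈ 37100 Pa

Hydraulic diameter D_h = 4A/P = 4·(0.115·0.107)/(2·(0.115+0.107)) = 0.04922/0.444 = 0.1109 m.
Re = ρVD_h/μ = 891·9.22·0.1109/0.00568 = 1.603e+05.
ε/D_h = 0.00019/0.1109 = 0.00171; Haaland gives 1/√f = -1.8 log₁₀[0.000199+4.3e-05] = 6.509, so f = 0.02361.
ΔP = f(L/D_h)(ρV²/2) = 0.02361·4.6/0.1109·3.787e+04 = 3.709e+04 Pa.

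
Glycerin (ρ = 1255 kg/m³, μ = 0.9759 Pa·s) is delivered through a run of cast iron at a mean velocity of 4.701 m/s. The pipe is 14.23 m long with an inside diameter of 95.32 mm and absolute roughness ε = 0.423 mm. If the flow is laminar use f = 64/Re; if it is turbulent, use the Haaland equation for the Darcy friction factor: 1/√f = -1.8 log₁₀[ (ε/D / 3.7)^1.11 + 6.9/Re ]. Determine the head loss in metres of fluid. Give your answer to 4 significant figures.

Reynolds number Re = ρVD/μ = 1255 · 4.701 · 0.09532 / 0.976 = 576.3.
Re < 2300 → laminar flow, so f = 64/Re = 64/576.3 = 0.1111 (the turbulent correlation is not needed).
Darcy-Weisbach: ΔP = f(L/D)(ρV²/2) = 0.1111·(14.23/0.09532)·(1255·4.701²/2) = 0.1111·149.3·1.387e+04 = 2.299e+05 Pa.
Head loss h_f = ΔP/(ρg) = 2.299e+05/(1255·9.81) = 18.68 m.

h_f ≈ 18.68 m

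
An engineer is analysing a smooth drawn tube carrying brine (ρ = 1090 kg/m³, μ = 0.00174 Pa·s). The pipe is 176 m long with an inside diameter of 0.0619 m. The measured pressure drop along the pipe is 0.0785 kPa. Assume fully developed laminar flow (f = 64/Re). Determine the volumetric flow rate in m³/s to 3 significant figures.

For laminar flow, f = 64/Re with Re = ρVD/μ, so Darcy-Weisbach reduces to ΔP = 32μLV/D². Solving for V: V = ΔP·D²/(32μL) = 78.5·(0.0619)²/(32·0.00174·176) = 0.03069 m/s.
Check: Re = ρVD/μ = 1090·0.03069·0.0619/0.00174 = 1190 < 2300, so the laminar assumption holds.
Q = V·A = 0.03069·(π/4·0.0619²) = 9.237e-05 m³/s = 9.24×10^-5 m³/s.

Q ≈ 9.24×10^-5 m³/s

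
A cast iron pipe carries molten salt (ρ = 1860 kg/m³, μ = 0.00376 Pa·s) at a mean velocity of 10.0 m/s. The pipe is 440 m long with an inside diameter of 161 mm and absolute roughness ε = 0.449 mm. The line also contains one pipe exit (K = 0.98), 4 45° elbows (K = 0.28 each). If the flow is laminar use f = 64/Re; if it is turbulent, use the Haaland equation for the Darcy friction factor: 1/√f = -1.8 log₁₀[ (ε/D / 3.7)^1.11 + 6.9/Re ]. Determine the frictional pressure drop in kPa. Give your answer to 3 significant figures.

ΔP ≈ 6770 kPa

Reynolds number Re = ρVD/μ = 1860 · 10 · 0.161 / 0.00376 = 7.964e+05.
Re > 4000 → turbulent. Relative roughness ε/D = 0.000449/0.161 = 0.00279. Haaland: 1/√f = -1.8 log₁₀[(0.00279/3.7)^1.11 + 6.9/7.964e+05] = -1.8 log₁₀[0.000342 + 8.66e-06] = 6.22, so f = 0.02585.
Total minor-loss coefficient ΣK = 1·0.98 + 4·0.28 = 2.1.
ΔP = [f·L/D + ΣK]·(ρV²/2) = [0.02585·440/0.161 + 2.1]·(1860·10²/2) = [70.64 + 2.1]·9.3e+04 = 6.765e+06 Pa.
ΔP = 6.765e+06 Pa = 6770 kPa.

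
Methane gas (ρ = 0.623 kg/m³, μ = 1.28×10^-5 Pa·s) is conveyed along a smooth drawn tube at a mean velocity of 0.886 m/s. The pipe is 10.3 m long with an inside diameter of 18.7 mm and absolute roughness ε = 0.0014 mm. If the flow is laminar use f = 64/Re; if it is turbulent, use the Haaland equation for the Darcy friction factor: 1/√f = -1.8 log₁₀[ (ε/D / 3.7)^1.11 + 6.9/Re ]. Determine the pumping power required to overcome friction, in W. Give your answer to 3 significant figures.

Reynolds number Re = ρVD/μ = 0.623 · 0.886 · 0.0187 / 1.28e-05 = 806.4.
Re < 2300 → laminar flow, so f = 64/Re = 64/806.4 = 0.07936 (the turbulent correlation is not needed).
Darcy-Weisbach: ΔP = f(L/D)(ρV²/2) = 0.07936·(10.3/0.0187)·(0.623·0.886²/2) = 0.07936·550.8·0.2445 = 10.69 Pa.
Q = V·A = 0.886·0.0002746 = 0.0002433 m³/s.
Pumping power P = QΔP = 0.0002433·10.69 = 0.002601 W = 0.00260 W.

P ≈ 0.00260 W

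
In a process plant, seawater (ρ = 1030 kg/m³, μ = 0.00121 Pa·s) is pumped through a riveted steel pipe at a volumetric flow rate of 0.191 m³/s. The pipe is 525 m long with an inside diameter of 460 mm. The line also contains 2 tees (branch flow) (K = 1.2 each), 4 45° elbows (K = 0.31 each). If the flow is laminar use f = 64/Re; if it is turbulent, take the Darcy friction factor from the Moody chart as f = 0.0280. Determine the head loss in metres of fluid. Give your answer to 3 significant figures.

h_f ≈ 2.40 m

Cross-sectional area A = πD²/4 = π(0.46)²/4 = 0.1662 m²; mean velocity V = Q/A = 0.191/0.1662 = 1.149 m/s.
Reynolds number Re = ρVD/μ = 1030 · 1.149 · 0.46 / 0.00121 = 4.5e+05.
Re > 4000 → turbulent; use the Moody-chart value f = 0.0280.
Total minor-loss coefficient ΣK = 2·1.2 + 4·0.31 = 3.64.
ΔP = [f·L/D + ΣK]·(ρV²/2) = [0.028·525/0.46 + 3.64]·(1030·1.149²/2) = [31.96 + 3.64]·680.2 = 2.421e+04 Pa.
Head loss h_f = ΔP/(ρg) = 2.421e+04/(1030·9.81) = 2.40 m.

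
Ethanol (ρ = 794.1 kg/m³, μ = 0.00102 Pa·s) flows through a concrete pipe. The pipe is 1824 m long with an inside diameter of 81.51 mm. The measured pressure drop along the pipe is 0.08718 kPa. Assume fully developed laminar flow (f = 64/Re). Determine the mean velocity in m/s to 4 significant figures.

V ≈ 0.009729 m/s

For laminar flow, f = 64/Re with Re = ρVD/μ, so Darcy-Weisbach reduces to ΔP = 32μLV/D². Solving for V: V = ΔP·D²/(32μL) = 87.18·(0.08151)²/(32·0.00102·1824) = 0.009729 m/s.
Check: Re = ρVD/μ = 794.1·0.009729·0.08151/0.00102 = 617.4 < 2300, so the laminar assumption holds.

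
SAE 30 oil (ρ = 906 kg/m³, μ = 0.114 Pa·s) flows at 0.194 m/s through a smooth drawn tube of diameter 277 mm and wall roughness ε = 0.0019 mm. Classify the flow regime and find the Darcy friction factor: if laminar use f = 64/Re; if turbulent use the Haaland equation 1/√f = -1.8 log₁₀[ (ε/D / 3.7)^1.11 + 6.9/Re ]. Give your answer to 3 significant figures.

f ≈ 0.150

Re = ρVD/μ = 906·0.194·0.277/0.114 = 427.1.
Re < 2300 → laminar, so f = 64/Re = 0.1499 (roughness is irrelevant in laminar flow).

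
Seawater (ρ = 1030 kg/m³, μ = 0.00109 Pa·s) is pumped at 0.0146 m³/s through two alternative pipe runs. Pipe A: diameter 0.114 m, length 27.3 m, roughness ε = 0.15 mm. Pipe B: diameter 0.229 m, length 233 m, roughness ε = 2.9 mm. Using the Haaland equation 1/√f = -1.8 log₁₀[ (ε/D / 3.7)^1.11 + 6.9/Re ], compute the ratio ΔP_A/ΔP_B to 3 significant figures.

ΔP_A/ΔP_B ≈ 2.05

Pipe A: V = Q/A = 0.0146/0.01021 = 1.43 m/s; Re = 1.541e+05; ε/D = 0.00132; Haaland → f = 0.02238; ΔP_A = f(L/D)(ρV²/2) = 5646 Pa.
Pipe B: V = Q/A = 0.0146/0.04119 = 0.3545 m/s; Re = 7.671e+04; ε/D = 0.0127; Haaland → f = 0.04184; ΔP_B = f(L/D)(ρV²/2) = 2755 Pa.
ΔP_A/ΔP_B = 5646/2755 = 2.05.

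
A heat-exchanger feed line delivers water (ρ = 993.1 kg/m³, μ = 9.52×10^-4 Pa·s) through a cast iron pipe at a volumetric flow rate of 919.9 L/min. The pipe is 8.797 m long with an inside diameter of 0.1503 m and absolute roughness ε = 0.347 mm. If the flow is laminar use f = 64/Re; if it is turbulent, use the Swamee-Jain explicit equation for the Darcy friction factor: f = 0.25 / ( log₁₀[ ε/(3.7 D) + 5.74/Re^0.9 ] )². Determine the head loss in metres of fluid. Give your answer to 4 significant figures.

h_f ≈ 0.05728 m

Q = 919.9 L/min = 919.9/60000 = 0.01533 m³/s.
Cross-sectional area A = πD²/4 = π(0.1503)²/4 = 0.01774 m²; mean velocity V = Q/A = 0.01533/0.01774 = 0.8641 m/s.
Reynolds number Re = ρVD/μ = 993.1 · 0.8641 · 0.1503 / 0.000952 = 1.355e+05.
Re > 4000 → turbulent. Relative roughness ε/D = 0.000347/0.1503 = 0.00231. Swamee-Jain: f = 0.25/(log₁₀[0.00231/3.7 + 5.74/1.355e+05^0.9])² = 0.25/(log₁₀[0.000624 + 0.000138])² = 0.25/(-3.118)² = 0.02572.
Darcy-Weisbach: ΔP = f(L/D)(ρV²/2) = 0.02572·(8.797/0.1503)·(993.1·0.8641²/2) = 0.02572·58.53·370.8 = 558.1 Pa.
Head loss h_f = ΔP/(ρg) = 558.1/(993.1·9.81) = 0.05728 m.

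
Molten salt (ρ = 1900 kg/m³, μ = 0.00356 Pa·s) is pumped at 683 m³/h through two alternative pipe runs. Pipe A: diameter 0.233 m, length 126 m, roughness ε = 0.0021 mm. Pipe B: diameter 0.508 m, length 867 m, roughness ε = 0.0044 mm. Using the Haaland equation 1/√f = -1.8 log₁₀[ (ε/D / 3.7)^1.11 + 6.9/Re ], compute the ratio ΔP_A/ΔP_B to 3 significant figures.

ΔP_A/ΔP_B ≈ 6.23

Pipe A: V = Q/A = 0.1897/0.04264 = 4.45 m/s; Re = 5.533e+05; ε/D = 9.01e-06; Haaland → f = 0.01294; ΔP_A = f(L/D)(ρV²/2) = 1.316e+05 Pa.
Pipe B: V = Q/A = 0.1897/0.2027 = 0.9361 m/s; Re = 2.538e+05; ε/D = 8.66e-06; Haaland → f = 0.01486; ΔP_B = f(L/D)(ρV²/2) = 2.112e+04 Pa.
ΔP_A/ΔP_B = 1.316e+05/2.112e+04 = 6.23.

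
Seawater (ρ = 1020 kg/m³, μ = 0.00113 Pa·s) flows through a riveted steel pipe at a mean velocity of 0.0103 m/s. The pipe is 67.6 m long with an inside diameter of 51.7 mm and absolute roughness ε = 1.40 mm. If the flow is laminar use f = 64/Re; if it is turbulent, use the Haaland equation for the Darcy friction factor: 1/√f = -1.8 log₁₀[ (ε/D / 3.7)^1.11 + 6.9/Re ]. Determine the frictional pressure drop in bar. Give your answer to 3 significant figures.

ΔP ≈ 9.42×10^-5 bar

Reynolds number Re = ρVD/μ = 1020 · 0.0103 · 0.0517 / 0.00113 = 480.7.
Re < 2300 → laminar flow, so f = 64/Re = 64/480.7 = 0.1331 (the turbulent correlation is not needed).
Darcy-Weisbach: ΔP = f(L/D)(ρV²/2) = 0.1331·(67.6/0.0517)·(1020·0.0103²/2) = 0.1331·1308·0.05411 = 9.42 Pa.
ΔP = 9.42 Pa = 9.42×10^-5 bar.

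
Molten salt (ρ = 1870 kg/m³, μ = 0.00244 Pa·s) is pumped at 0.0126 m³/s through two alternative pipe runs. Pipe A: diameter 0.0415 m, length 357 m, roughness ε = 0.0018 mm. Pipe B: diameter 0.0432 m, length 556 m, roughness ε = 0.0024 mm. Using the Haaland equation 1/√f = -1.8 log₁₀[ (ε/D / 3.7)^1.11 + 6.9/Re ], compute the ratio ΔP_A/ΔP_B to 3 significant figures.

ΔP_A/ΔP_B ≈ 0.774

Pipe A: V = Q/A = 0.0126/0.001353 = 9.315 m/s; Re = 2.963e+05; ε/D = 4.34e-05; Haaland → f = 0.01475; ΔP_A = f(L/D)(ρV²/2) = 1.029e+07 Pa.
Pipe B: V = Q/A = 0.0126/0.001466 = 8.596 m/s; Re = 2.846e+05; ε/D = 5.56e-05; Haaland → f = 0.01496; ΔP_B = f(L/D)(ρV²/2) = 1.33e+07 Pa.
ΔP_A/ΔP_B = 1.029e+07/1.33e+07 = 0.774.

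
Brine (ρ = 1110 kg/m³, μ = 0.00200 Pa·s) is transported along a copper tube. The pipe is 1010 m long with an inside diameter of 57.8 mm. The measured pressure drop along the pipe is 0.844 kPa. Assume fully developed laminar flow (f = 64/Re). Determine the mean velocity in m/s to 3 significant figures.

For laminar flow, f = 64/Re with Re = ρVD/μ, so Darcy-Weisbach reduces to ΔP = 32μLV/D². Solving for V: V = ΔP·D²/(32μL) = 844·(0.0578)²/(32·0.002·1010) = 0.04362 m/s.
Check: Re = ρVD/μ = 1110·0.04362·0.0578/0.002 = 1399 < 2300, so the laminar assumption holds.

V ≈ 0.0436 m/s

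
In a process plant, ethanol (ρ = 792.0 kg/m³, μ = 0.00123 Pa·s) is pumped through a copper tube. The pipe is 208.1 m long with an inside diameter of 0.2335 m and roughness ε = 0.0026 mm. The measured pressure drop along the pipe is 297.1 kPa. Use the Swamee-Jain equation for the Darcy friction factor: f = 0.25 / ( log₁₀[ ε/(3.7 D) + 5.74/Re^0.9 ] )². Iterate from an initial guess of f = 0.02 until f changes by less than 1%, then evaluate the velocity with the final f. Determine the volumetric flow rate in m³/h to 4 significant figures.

Q ≈ 1322 m³/h

Rearranging Darcy-Weisbach: V = √(2·ΔP·D/(f·L·ρ)). With ε/D = 2.6e-06/0.2335 = 1.11e-05, iterate starting from f = 0.02:
  f = 0.02 → V = √(2·2.971e+05·0.2335/(0.02·208.1·792)) = 6.488 m/s; Re = ρVD/μ = 9.754e+05; f → 0.01192
  f = 0.01192 → V = 8.402 m/s; Re = 1.263e+06; f → 0.01148
  f = 0.01148 → V = 8.564 m/s; Re = 1.288e+06; f → 0.01145
Converged (Δf/f < 1%). With the final f = 0.01145: V = √(2·2.971e+05·0.2335/(0.01145·208.1·792)) = 8.576 m/s.
Q = V·A = 8.576·(π/4·0.2335²) = 0.3672 m³/s = 1322 m³/h.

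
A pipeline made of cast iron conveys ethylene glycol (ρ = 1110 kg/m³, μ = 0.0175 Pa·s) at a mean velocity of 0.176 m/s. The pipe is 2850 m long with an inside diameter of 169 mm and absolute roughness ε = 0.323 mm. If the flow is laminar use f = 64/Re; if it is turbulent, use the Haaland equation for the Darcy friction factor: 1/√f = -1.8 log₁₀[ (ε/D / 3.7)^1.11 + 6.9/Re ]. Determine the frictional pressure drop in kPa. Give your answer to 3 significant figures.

ΔP ≈ 9.83 kPa

Reynolds number Re = ρVD/μ = 1110 · 0.176 · 0.169 / 0.0175 = 1887.
Re < 2300 → laminar flow, so f = 64/Re = 64/1887 = 0.03392 (the turbulent correlation is not needed).
Darcy-Weisbach: ΔP = f(L/D)(ρV²/2) = 0.03392·(2850/0.169)·(1110·0.176²/2) = 0.03392·1.686e+04·17.19 = 9835 Pa.
ΔP = 9835 Pa = 9.83 kPa.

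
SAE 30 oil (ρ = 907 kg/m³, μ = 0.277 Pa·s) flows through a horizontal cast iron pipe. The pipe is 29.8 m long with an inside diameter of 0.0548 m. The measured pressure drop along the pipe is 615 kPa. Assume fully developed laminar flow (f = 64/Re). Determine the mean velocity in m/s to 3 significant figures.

V ≈ 6.99 m/s

For laminar flow, f = 64/Re with Re = ρVD/μ, so Darcy-Weisbach reduces to ΔP = 32μLV/D². Solving for V: V = ΔP·D²/(32μL) = 6.15e+05·(0.0548)²/(32·0.277·29.8) = 6.992 m/s.
Check: Re = ρVD/μ = 907·6.992·0.0548/0.277 = 1255 < 2300, so the laminar assumption holds.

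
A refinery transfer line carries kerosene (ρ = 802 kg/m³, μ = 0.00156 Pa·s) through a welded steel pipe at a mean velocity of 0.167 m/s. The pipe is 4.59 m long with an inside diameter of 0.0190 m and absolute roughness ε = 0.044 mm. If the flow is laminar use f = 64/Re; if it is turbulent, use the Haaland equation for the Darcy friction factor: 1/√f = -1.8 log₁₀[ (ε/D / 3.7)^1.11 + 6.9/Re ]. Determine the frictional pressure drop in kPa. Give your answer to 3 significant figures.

ΔP ≈ 0.106 kPa

Reynolds number Re = ρVD/μ = 802 · 0.167 · 0.019 / 0.00156 = 1631.
Re < 2300 → laminar flow, so f = 64/Re = 64/1631 = 0.03923 (the turbulent correlation is not needed).
Darcy-Weisbach: ΔP = f(L/D)(ρV²/2) = 0.03923·(4.59/0.019)·(802·0.167²/2) = 0.03923·241.6·11.18 = 106 Pa.
ΔP = 106 Pa = 0.106 kPa.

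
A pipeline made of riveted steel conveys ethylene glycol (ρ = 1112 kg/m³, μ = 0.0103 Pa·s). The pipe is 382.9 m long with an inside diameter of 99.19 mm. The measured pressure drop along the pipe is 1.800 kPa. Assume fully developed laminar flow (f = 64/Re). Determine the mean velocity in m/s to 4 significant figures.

V ≈ 0.1403 m/s

For laminar flow, f = 64/Re with Re = ρVD/μ, so Darcy-Weisbach reduces to ΔP = 32μLV/D². Solving for V: V = ΔP·D²/(32μL) = 1800·(0.09919)²/(32·0.0103·382.9) = 0.1403 m/s.
Check: Re = ρVD/μ = 1112·0.1403·0.09919/0.0103 = 1503 < 2300, so the laminar assumption holds.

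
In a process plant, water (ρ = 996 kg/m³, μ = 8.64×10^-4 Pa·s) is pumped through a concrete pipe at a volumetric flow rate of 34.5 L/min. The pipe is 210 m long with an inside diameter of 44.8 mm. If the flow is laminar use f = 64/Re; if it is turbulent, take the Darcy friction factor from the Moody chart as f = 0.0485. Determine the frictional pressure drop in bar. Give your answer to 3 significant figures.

Q = 34.5 L/min = 34.5/60000 = 0.000575 m³/s.
Cross-sectional area A = πD²/4 = π(0.0448)²/4 = 0.001576 m²; mean velocity V = Q/A = 0.000575/0.001576 = 0.3648 m/s.
Reynolds number Re = ρVD/μ = 996 · 0.3648 · 0.0448 / 0.000864 = 1.884e+04.
Re > 4000 → turbulent; use the Moody-chart value f = 0.0485.
Darcy-Weisbach: ΔP = f(L/D)(ρV²/2) = 0.0485·(210/0.0448)·(996·0.3648²/2) = 0.0485·4688·66.26 = 1.506e+04 Pa.
ΔP = 1.506e+04 Pa = 0.151 bar.

ΔP ≈ 0.151 bar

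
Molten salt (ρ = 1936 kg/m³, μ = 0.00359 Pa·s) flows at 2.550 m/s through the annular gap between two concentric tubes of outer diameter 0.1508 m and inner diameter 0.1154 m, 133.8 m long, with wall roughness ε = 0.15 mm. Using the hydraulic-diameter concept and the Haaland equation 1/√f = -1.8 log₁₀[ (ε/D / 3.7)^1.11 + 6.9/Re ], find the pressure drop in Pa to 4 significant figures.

Hydraulic diameter D_h = 4A/P = D_o - D_i = 0.1508 - 0.1154 = 0.0354 m.
Re = ρVD_h/μ = 1936·2.55·0.0354/0.00359 = 4.868e+04.
ε/D_h = 0.00015/0.0354 = 0.00424; Haaland gives 1/√f = -1.8 log₁₀[0.000544+0.000142] = 5.695, so f = 0.03083.
ΔP = f(L/D_h)(ρV²/2) = 0.03083·133.8/0.0354·6294 = 7.335e+05 Pa.

ΔP ≈ 733500 Pa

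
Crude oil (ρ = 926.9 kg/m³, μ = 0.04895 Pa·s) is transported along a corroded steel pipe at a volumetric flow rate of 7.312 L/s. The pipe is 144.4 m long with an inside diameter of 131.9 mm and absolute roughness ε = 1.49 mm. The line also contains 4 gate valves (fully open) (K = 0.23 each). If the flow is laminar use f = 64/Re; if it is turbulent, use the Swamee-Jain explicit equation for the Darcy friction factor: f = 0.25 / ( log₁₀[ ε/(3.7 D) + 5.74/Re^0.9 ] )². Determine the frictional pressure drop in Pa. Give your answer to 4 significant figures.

ΔP ≈ 7079 Pa

Q = 7.312 L/s = 7.312/1000 = 0.007312 m³/s.
Cross-sectional area A = πD²/4 = π(0.1319)²/4 = 0.01366 m²; mean velocity V = Q/A = 0.007312/0.01366 = 0.5351 m/s.
Reynolds number Re = ρVD/μ = 926.9 · 0.5351 · 0.1319 / 0.049 = 1337.
Re < 2300 → laminar flow, so f = 64/Re = 64/1337 = 0.04788 (the turbulent correlation is not needed).
Total minor-loss coefficient ΣK = 4·0.23 = 0.92.
ΔP = [f·L/D + ΣK]·(ρV²/2) = [0.04788·144.4/0.1319 + 0.92]·(926.9·0.5351²/2) = [52.42 + 0.92]·132.7 = 7079 Pa.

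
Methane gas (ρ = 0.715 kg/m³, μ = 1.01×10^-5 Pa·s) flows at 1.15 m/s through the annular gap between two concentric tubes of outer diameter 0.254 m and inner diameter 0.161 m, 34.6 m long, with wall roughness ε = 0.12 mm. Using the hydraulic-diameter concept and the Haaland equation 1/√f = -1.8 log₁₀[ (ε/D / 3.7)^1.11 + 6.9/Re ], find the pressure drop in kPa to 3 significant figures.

Hydraulic diameter D_h = 4A/P = D_o - D_i = 0.254 - 0.161 = 0.093 m.
Re = ρVD_h/μ = 0.715·1.15·0.093/1.01e-05 = 7571.
ε/D_h = 0.00012/0.093 = 0.00129; Haaland gives 1/√f = -1.8 log₁₀[0.000145+0.000911] = 5.357, so f = 0.03485.
ΔP = f(L/D_h)(ρV²/2) = 0.03485·34.6/0.093·0.4728 = 6.13 Pa.
ΔP = 0.00613 kPa.

ΔP ≈ 0.00613 kPa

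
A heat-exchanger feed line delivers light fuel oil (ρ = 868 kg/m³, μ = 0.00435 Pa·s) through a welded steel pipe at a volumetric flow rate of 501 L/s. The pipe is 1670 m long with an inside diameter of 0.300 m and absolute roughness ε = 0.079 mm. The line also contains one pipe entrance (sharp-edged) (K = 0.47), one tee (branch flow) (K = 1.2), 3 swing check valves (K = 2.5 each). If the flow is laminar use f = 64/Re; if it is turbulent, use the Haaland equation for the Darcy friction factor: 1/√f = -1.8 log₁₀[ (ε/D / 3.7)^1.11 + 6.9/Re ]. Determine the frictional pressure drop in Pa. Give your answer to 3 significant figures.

ΔP ≈ 2.15×10^6 Pa

Q = 501 L/s = 501/1000 = 0.501 m³/s.
Cross-sectional area A = πD²/4 = π(0.3)²/4 = 0.07069 m²; mean velocity V = Q/A = 0.501/0.07069 = 7.088 m/s.
Reynolds number Re = ρVD/μ = 868 · 7.088 · 0.3 / 0.00435 = 4.243e+05.
Re > 4000 → turbulent. Relative roughness ε/D = 7.9e-05/0.3 = 0.000263. Haaland: 1/√f = -1.8 log₁₀[(0.000263/3.7)^1.11 + 6.9/4.243e+05] = -1.8 log₁₀[2.49e-05 + 1.63e-05] = 7.894, so f = 0.01605.
Total minor-loss coefficient ΣK = 1·0.47 + 1·1.2 + 3·2.5 = 9.17.
ΔP = [f·L/D + ΣK]·(ρV²/2) = [0.01605·1670/0.3 + 9.17]·(868·7.088²/2) = [89.33 + 9.17]·2.18e+04 = 2.148e+06 Pa.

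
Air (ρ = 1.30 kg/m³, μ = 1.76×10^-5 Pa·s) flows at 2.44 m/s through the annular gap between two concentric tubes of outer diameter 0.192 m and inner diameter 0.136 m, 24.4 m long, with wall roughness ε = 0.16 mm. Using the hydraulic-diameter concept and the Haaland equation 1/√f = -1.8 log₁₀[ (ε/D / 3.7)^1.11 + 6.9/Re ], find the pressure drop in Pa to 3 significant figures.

Hydraulic diameter D_h = 4A/P = D_o - D_i = 0.192 - 0.136 = 0.056 m.
Re = ρVD_h/μ = 1.3·2.44·0.056/1.76e-05 = 1.009e+04.
ε/D_h = 0.00016/0.056 = 0.00286; Haaland gives 1/√f = -1.8 log₁₀[0.000351+0.000684] = 5.373, so f = 0.03463.
ΔP = f(L/D_h)(ρV²/2) = 0.03463·24.4/0.056·3.87 = 58.4 Pa.

ΔP ≈ 58.4 Pa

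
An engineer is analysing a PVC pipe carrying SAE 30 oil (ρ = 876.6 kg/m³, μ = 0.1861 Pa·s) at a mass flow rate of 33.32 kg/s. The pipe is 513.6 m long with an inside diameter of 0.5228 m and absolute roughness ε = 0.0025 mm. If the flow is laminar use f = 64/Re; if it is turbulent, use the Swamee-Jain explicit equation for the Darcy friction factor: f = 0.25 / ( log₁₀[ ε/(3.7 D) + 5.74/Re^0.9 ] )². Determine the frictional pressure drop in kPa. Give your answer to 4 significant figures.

ΔP ≈ 1.981 kPa

A = πD²/4 = π(0.5228)²/4 = 0.2147 m²; mean velocity V = ṁ/(ρA) = 33.32/(876.6 · 0.2147) = 0.1771 m/s.
Reynolds number Re = ρVD/μ = 876.6 · 0.1771 · 0.5228 / 0.186 = 436.
Re < 2300 → laminar flow, so f = 64/Re = 64/436 = 0.1468 (the turbulent correlation is not needed).
Darcy-Weisbach: ΔP = f(L/D)(ρV²/2) = 0.1468·(513.6/0.5228)·(876.6·0.1771²/2) = 0.1468·982.4·13.74 = 1981 Pa.
ΔP = 1981 Pa = 1.981 kPa.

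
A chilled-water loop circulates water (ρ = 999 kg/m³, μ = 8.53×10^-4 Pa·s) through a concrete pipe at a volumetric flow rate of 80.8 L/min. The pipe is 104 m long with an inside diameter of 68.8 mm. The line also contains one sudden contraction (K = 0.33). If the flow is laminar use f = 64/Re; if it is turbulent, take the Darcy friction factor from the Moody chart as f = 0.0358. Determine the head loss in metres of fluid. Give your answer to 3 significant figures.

h_f ≈ 0.364 m

Q = 80.8 L/min = 80.8/60000 = 0.001347 m³/s.
Cross-sectional area A = πD²/4 = π(0.0688)²/4 = 0.003718 m²; mean velocity V = Q/A = 0.001347/0.003718 = 0.3622 m/s.
Reynolds number Re = ρVD/μ = 999 · 0.3622 · 0.0688 / 0.000853 = 2.919e+04.
Re > 4000 → turbulent; use the Moody-chart value f = 0.0358.
Total minor-loss coefficient ΣK = 1·0.33 = 0.33.
ΔP = [f·L/D + ΣK]·(ρV²/2) = [0.0358·104/0.0688 + 0.33]·(999·0.3622²/2) = [54.12 + 0.33]·65.54 = 3569 Pa.
Head loss h_f = ΔP/(ρg) = 3569/(999·9.81) = 0.364 m.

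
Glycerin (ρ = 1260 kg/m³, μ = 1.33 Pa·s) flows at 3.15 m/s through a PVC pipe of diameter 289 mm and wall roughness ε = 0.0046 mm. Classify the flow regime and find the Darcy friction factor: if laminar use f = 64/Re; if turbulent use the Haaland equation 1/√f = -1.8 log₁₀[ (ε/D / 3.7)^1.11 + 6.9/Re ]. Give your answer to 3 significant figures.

f ≈ 0.0742

Re = ρVD/μ = 1260·3.15·0.289/1.33 = 862.4.
Re < 2300 → laminar, so f = 64/Re = 0.07421 (roughness is irrelevant in laminar flow).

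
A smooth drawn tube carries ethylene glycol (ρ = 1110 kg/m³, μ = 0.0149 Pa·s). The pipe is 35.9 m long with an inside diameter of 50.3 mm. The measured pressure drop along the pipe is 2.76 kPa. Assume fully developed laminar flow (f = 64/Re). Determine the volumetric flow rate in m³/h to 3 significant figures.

Q ≈ 2.92 m³/h

For laminar flow, f = 64/Re with Re = ρVD/μ, so Darcy-Weisbach reduces to ΔP = 32μLV/D². Solving for V: V = ΔP·D²/(32μL) = 2760·(0.0503)²/(32·0.0149·35.9) = 0.408 m/s.
Check: Re = ρVD/μ = 1110·0.408·0.0503/0.0149 = 1529 < 2300, so the laminar assumption holds.
Q = V·A = 0.408·(π/4·0.0503²) = 0.0008107 m³/s = 2.92 m³/h.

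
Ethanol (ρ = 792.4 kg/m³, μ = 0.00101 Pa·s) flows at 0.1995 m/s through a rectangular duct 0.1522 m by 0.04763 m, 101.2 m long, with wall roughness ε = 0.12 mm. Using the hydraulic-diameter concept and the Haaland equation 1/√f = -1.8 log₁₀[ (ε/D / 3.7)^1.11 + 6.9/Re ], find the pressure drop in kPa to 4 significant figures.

Hydraulic diameter D_h = 4A/P = 4·(0.1522·0.04763)/(2·(0.1522+0.04763)) = 0.029/0.3997 = 0.07255 m.
Re = ρVD_h/μ = 792.4·0.1995·0.07255/0.00101 = 1.136e+04.
ε/D_h = 0.00012/0.07255 = 0.00165; Haaland gives 1/√f = -1.8 log₁₀[0.000191+0.000608] = 5.575, so f = 0.03217.
ΔP = f(L/D_h)(ρV²/2) = 0.03217·101.2/0.07255·15.77 = 707.5 Pa.
ΔP = 0.7075 kPa.

ΔP ≈ 0.7075 kPa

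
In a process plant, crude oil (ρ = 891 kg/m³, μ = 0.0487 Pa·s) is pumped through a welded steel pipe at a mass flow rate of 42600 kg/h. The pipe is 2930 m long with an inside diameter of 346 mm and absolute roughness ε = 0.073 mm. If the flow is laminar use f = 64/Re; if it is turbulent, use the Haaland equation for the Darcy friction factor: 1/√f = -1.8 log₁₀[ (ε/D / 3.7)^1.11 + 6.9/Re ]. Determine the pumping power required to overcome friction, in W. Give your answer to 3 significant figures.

ṁ = 42600 kg/h = 42600/3600 = 11.83 kg/s.
A = πD²/4 = π(0.346)²/4 = 0.09402 m²; mean velocity V = ṁ/(ρA) = 11.83/(891 · 0.09402) = 0.1412 m/s.
Reynolds number Re = ρVD/μ = 891 · 0.1412 · 0.346 / 0.0487 = 894.2.
Re < 2300 → laminar flow, so f = 64/Re = 64/894.2 = 0.07158 (the turbulent correlation is not needed).
Darcy-Weisbach: ΔP = f(L/D)(ρV²/2) = 0.07158·(2930/0.346)·(891·0.1412²/2) = 0.07158·8468·8.888 = 5387 Pa.
Q = ṁ/ρ = 11.83/891 = 0.01328 m³/s.
Pumping power P = QΔP = 0.01328·5387 = 71.55 W = 71.6 W.

P ≈ 71.6 W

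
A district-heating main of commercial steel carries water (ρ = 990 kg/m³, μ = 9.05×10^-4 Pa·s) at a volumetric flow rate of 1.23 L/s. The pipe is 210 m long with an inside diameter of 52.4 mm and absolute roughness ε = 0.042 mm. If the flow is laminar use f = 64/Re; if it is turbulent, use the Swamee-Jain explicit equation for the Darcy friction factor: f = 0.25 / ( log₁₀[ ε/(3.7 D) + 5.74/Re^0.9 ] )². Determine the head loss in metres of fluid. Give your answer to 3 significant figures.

Q = 1.23 L/s = 1.23/1000 = 0.00123 m³/s.
Cross-sectional area A = πD²/4 = π(0.0524)²/4 = 0.002157 m²; mean velocity V = Q/A = 0.00123/0.002157 = 0.5704 m/s.
Reynolds number Re = ρVD/μ = 990 · 0.5704 · 0.0524 / 0.000905 = 3.269e+04.
Re > 4000 → turbulent. Relative roughness ε/D = 4.2e-05/0.0524 = 0.000802. Swamee-Jain: f = 0.25/(log₁₀[0.000802/3.7 + 5.74/3.269e+04^0.9])² = 0.25/(log₁₀[0.000217 + 0.000496])² = 0.25/(-3.147)² = 0.02525.
Darcy-Weisbach: ΔP = f(L/D)(ρV²/2) = 0.02525·(210/0.0524)·(990·0.5704²/2) = 0.02525·4008·161 = 1.629e+04 Pa.
Head loss h_f = ΔP/(ρg) = 1.629e+04/(990·9.81) = 1.68 m.

h_f ≈ 1.68 m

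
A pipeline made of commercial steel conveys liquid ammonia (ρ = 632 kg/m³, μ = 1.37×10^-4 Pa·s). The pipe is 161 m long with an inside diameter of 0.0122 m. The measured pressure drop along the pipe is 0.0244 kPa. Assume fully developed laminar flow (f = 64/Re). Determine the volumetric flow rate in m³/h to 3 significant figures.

For laminar flow, f = 64/Re with Re = ρVD/μ, so Darcy-Weisbach reduces to ΔP = 32μLV/D². Solving for V: V = ΔP·D²/(32μL) = 24.4·(0.0122)²/(32·0.000137·161) = 0.005145 m/s.
Check: Re = ρVD/μ = 632·0.005145·0.0122/0.000137 = 289.6 < 2300, so the laminar assumption holds.
Q = V·A = 0.005145·(π/4·0.0122²) = 6.015e-07 m³/s = 0.00217 m³/h.

Q ≈ 0.00217 m³/h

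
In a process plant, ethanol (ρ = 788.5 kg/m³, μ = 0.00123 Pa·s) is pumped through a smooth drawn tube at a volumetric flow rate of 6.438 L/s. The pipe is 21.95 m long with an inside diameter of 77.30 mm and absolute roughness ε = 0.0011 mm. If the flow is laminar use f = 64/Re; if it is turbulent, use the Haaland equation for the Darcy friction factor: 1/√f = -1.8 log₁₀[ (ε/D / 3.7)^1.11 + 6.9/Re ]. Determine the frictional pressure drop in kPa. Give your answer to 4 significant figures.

Q = 6.438 L/s = 6.438/1000 = 0.006438 m³/s.
Cross-sectional area A = πD²/4 = π(0.0773)²/4 = 0.004693 m²; mean velocity V = Q/A = 0.006438/0.004693 = 1.372 m/s.
Reynolds number Re = ρVD/μ = 788.5 · 1.372 · 0.0773 / 0.00123 = 6.798e+04.
Re > 4000 → turbulent. Relative roughness ε/D = 1.1e-06/0.0773 = 1.42e-05. Haaland: 1/√f = -1.8 log₁₀[(1.42e-05/3.7)^1.11 + 6.9/6.798e+04] = -1.8 log₁₀[9.76e-07 + 0.000102] = 7.181, so f = 0.01939.
Darcy-Weisbach: ΔP = f(L/D)(ρV²/2) = 0.01939·(21.95/0.0773)·(788.5·1.372²/2) = 0.01939·284·742 = 4086 Pa.
ΔP = 4086 Pa = 4.086 kPa.

ΔP ≈ 4.086 kPa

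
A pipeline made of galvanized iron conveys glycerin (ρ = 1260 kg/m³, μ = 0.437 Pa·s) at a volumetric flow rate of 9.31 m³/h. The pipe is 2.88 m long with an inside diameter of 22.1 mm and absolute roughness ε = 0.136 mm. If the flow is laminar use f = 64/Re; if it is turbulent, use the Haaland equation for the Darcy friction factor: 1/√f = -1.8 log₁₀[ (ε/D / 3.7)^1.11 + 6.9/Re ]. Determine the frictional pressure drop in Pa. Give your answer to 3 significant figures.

Q = 9.31 m³/h = 9.31/3600 = 0.002586 m³/s.
Cross-sectional area A = πD²/4 = π(0.0221)²/4 = 0.0003836 m²; mean velocity V = Q/A = 0.002586/0.0003836 = 6.742 m/s.
Reynolds number Re = ρVD/μ = 1260 · 6.742 · 0.0221 / 0.437 = 429.6.
Re < 2300 → laminar flow, so f = 64/Re = 64/429.6 = 0.149 (the turbulent correlation is not needed).
Darcy-Weisbach: ΔP = f(L/D)(ρV²/2) = 0.149·(2.88/0.0221)·(1260·6.742²/2) = 0.149·130.3·2.863e+04 = 5.559e+05 Pa.

ΔP ≈ 556000 Pa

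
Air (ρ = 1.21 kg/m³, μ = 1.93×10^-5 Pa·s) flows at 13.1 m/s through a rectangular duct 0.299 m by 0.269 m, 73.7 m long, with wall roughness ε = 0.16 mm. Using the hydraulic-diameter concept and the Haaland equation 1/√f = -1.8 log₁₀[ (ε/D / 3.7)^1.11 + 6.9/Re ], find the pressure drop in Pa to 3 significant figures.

ΔP ≈ 507 Pa

Hydraulic diameter D_h = 4A/P = 4·(0.299·0.269)/(2·(0.299+0.269)) = 0.3217/1.136 = 0.2832 m.
Re = ρVD_h/μ = 1.21·13.1·0.2832/1.93e-05 = 2.326e+05.
ε/D_h = 0.00016/0.2832 = 0.000565; Haaland gives 1/√f = -1.8 log₁₀[5.81e-05+2.97e-05] = 7.302, so f = 0.01875.
ΔP = f(L/D_h)(ρV²/2) = 0.01875·73.7/0.2832·103.8 = 506.7 Pa.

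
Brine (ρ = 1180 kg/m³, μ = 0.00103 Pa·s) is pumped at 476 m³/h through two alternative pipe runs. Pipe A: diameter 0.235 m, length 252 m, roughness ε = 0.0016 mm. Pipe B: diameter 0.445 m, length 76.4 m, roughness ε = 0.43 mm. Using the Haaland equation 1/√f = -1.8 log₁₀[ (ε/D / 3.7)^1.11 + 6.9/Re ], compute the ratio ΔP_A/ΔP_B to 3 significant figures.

Pipe A: V = Q/A = 0.1322/0.04337 = 3.048 m/s; Re = 8.207e+05; ε/D = 6.81e-06; Haaland → f = 0.01208; ΔP_A = f(L/D)(ρV²/2) = 7.105e+04 Pa.
Pipe B: V = Q/A = 0.1322/0.1555 = 0.8501 m/s; Re = 4.334e+05; ε/D = 0.000966; Haaland → f = 0.02013; ΔP_B = f(L/D)(ρV²/2) = 1473 Pa.
ΔP_A/ΔP_B = 7.105e+04/1473 = 48.2.

ΔP_A/ΔP_B ≈ 48.2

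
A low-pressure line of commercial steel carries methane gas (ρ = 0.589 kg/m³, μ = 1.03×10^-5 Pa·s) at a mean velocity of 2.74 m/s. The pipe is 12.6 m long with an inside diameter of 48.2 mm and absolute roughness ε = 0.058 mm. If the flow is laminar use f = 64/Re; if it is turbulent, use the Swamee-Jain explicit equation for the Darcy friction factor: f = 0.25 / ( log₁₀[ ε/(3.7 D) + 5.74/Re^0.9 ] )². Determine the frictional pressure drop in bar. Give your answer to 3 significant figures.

ΔP ≈ 2.04×10^-4 bar

Reynolds number Re = ρVD/μ = 0.589 · 2.74 · 0.0482 / 1.03e-05 = 7552.
Re > 4000 → turbulent. Relative roughness ε/D = 5.8e-05/0.0482 = 0.0012. Swamee-Jain: f = 0.25/(log₁₀[0.0012/3.7 + 5.74/7552^0.9])² = 0.25/(log₁₀[0.000325 + 0.00186])² = 0.25/(-2.661)² = 0.0353.
Darcy-Weisbach: ΔP = f(L/D)(ρV²/2) = 0.0353·(12.6/0.0482)·(0.589·2.74²/2) = 0.0353·261.4·2.211 = 20.4 Pa.
ΔP = 20.4 Pa = 2.04×10^-4 bar.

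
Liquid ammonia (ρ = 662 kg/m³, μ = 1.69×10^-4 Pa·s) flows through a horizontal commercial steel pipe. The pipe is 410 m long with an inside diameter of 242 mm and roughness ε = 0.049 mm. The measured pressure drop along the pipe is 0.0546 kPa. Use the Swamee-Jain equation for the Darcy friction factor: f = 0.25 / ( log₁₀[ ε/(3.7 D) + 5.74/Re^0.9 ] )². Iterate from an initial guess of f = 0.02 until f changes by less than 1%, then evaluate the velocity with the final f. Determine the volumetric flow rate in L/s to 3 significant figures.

Rearranging Darcy-Weisbach: V = √(2·ΔP·D/(f·L·ρ)). With ε/D = 4.9e-05/0.242 = 0.000202, iterate starting from f = 0.02:
  f = 0.02 → V = √(2·54.6·0.242/(0.02·410·662)) = 0.06977 m/s; Re = ρVD/μ = 6.614e+04; f → 0.02044
  f = 0.02044 → V = 0.06902 m/s; Re = 6.543e+04; f → 0.02048
Converged (Δf/f < 1%). With the final f = 0.02048: V = √(2·54.6·0.242/(0.02048·410·662)) = 0.06895 m/s.
Q = V·A = 0.06895·(π/4·0.242²) = 0.003172 m³/s = 3.17 L/s.

Q ≈ 3.17 L/s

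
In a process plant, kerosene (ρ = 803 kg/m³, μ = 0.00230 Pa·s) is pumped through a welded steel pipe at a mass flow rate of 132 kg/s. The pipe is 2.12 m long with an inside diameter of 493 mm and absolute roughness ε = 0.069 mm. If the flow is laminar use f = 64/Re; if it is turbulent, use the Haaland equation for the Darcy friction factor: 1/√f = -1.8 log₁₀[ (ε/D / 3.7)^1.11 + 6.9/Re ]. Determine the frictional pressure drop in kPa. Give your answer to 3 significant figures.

A = πD²/4 = π(0.493)²/4 = 0.1909 m²; mean velocity V = ṁ/(ρA) = 132/(803 · 0.1909) = 0.8611 m/s.
Reynolds number Re = ρVD/μ = 803 · 0.8611 · 0.493 / 0.0023 = 1.482e+05.
Re > 4000 → turbulent. Relative roughness ε/D = 6.9e-05/0.493 = 0.00014. Haaland: 1/√f = -1.8 log₁₀[(0.00014/3.7)^1.11 + 6.9/1.482e+05] = -1.8 log₁₀[1.23e-05 + 4.66e-05] = 7.614, so f = 0.01725.
Darcy-Weisbach: ΔP = f(L/D)(ρV²/2) = 0.01725·(2.12/0.493)·(803·0.8611²/2) = 0.01725·4.3·297.7 = 22.09 Pa.
ΔP = 22.09 Pa = 0.0221 kPa.

ΔP ≈ 0.0221 kPa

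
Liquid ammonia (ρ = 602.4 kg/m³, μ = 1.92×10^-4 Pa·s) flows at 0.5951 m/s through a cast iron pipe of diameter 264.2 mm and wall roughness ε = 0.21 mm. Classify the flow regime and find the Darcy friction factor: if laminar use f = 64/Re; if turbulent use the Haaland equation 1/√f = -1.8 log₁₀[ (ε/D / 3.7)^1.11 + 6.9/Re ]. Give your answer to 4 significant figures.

Re = ρVD/μ = 602.4·0.5951·0.2642/0.000192 = 4.933e+05.
Re > 4000 → turbulent. ε/D = 0.00021/0.2642 = 0.000795; Haaland: 1/√f = -1.8 log₁₀[8.48e-05 + 1.4e-05] = 7.209, so f = 0.01924.

f ≈ 0.01924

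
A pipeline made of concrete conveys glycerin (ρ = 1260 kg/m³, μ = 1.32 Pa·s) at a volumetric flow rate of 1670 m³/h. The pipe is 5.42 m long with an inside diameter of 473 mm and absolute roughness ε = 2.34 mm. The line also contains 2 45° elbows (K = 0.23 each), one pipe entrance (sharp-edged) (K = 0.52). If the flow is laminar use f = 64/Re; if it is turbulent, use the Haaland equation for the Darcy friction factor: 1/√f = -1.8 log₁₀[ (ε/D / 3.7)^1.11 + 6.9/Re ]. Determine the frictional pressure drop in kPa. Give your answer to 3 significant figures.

Q = 1670 m³/h = 1670/3600 = 0.4639 m³/s.
Cross-sectional area A = πD²/4 = π(0.473)²/4 = 0.1757 m²; mean velocity V = Q/A = 0.4639/0.1757 = 2.64 m/s.
Reynolds number Re = ρVD/μ = 1260 · 2.64 · 0.473 / 1.32 = 1192.
Re < 2300 → laminar flow, so f = 64/Re = 64/1192 = 0.05369 (the turbulent correlation is not needed).
Total minor-loss coefficient ΣK = 2·0.23 + 1·0.52 = 0.98.
ΔP = [f·L/D + ΣK]·(ρV²/2) = [0.05369·5.42/0.473 + 0.98]·(1260·2.64²/2) = [0.6153 + 0.98]·4391 = 7004 Pa.
ΔP = 7004 Pa = 7.00 kPa.

ΔP ≈ 7.00 kPa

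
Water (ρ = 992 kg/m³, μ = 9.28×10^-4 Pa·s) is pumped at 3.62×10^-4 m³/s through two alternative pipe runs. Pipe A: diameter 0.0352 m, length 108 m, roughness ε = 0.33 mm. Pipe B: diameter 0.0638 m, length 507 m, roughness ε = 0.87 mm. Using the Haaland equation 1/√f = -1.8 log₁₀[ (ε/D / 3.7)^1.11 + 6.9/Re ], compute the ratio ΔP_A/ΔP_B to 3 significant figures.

ΔP_A/ΔP_B ≈ 3.57

Pipe A: V = Q/A = 0.000362/0.0009731 = 0.372 m/s; Re = 1.4e+04; ε/D = 0.00937; Haaland → f = 0.04101; ΔP_A = f(L/D)(ρV²/2) = 8636 Pa.
Pipe B: V = Q/A = 0.000362/0.003197 = 0.1132 m/s; Re = 7723; ε/D = 0.0136; Haaland → f = 0.04784; ΔP_B = f(L/D)(ρV²/2) = 2418 Pa.
ΔP_A/ΔP_B = 8636/2418 = 3.57.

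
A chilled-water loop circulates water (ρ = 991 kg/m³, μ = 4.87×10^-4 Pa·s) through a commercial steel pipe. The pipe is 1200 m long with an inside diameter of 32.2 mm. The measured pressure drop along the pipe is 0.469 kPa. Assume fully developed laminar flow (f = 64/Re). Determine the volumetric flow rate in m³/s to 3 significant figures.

For laminar flow, f = 64/Re with Re = ρVD/μ, so Darcy-Weisbach reduces to ΔP = 32μLV/D². Solving for V: V = ΔP·D²/(32μL) = 469·(0.0322)²/(32·0.000487·1200) = 0.026 m/s.
Check: Re = ρVD/μ = 991·0.026·0.0322/0.000487 = 1704 < 2300, so the laminar assumption holds.
Q = V·A = 0.026·(π/4·0.0322²) = 2.118e-05 m³/s = 2.12×10^-5 m³/s.

Q ≈ 2.12×10^-5 m³/s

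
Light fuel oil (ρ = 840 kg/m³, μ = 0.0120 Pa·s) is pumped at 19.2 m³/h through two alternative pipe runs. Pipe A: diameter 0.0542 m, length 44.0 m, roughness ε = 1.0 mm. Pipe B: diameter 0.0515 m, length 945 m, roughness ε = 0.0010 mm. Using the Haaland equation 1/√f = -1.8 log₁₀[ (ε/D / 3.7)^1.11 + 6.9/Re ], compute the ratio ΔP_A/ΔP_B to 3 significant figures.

ΔP_A/ΔP_B ≈ 0.0588

Pipe A: V = Q/A = 0.005333/0.002307 = 2.312 m/s; Re = 8770; ε/D = 0.0185; Haaland → f = 0.05153; ΔP_A = f(L/D)(ρV²/2) = 9.388e+04 Pa.
Pipe B: V = Q/A = 0.005333/0.002083 = 2.56 m/s; Re = 9230; ε/D = 1.94e-05; Haaland → f = 0.03159; ΔP_B = f(L/D)(ρV²/2) = 1.596e+06 Pa.
ΔP_A/ΔP_B = 9.388e+04/1.596e+06 = 0.0588.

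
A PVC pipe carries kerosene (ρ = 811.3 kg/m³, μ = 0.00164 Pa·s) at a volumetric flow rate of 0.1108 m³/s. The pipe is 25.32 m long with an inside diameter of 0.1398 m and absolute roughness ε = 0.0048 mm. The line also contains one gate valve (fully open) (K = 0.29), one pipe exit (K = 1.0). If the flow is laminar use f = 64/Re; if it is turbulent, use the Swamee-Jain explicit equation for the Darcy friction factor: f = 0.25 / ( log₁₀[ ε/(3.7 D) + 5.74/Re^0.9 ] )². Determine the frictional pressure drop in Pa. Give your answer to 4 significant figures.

ΔP ≈ 79410 Pa

Cross-sectional area A = πD²/4 = π(0.1398)²/4 = 0.01535 m²; mean velocity V = Q/A = 0.1108/0.01535 = 7.218 m/s.
Reynolds number Re = ρVD/μ = 811.3 · 7.218 · 0.1398 / 0.00164 = 4.992e+05.
Re > 4000 → turbulent. Relative roughness ε/D = 4.8e-06/0.1398 = 3.43e-05. Swamee-Jain: f = 0.25/(log₁₀[3.43e-05/3.7 + 5.74/4.992e+05^0.9])² = 0.25/(log₁₀[9.28e-06 + 4.27e-05])² = 0.25/(-4.284)² = 0.01362.
Total minor-loss coefficient ΣK = 1·0.29 + 1·1 = 1.29.
ΔP = [f·L/D + ΣK]·(ρV²/2) = [0.01362·25.32/0.1398 + 1.29]·(811.3·7.218²/2) = [2.467 + 1.29]·2.114e+04 = 7.941e+04 Pa.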